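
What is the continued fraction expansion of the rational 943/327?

[2; 1, 7, 1, 1, 1, 1, 7]

Run the Euclidean algorithm on 943 and 327; the successive quotients are the partial quotients a_0, a_1, ... (each step inverts the fractional part left over by the previous one):
  943 = 2*327 + 289, so a_0 = 2.
  327 = 1*289 + 38, so a_1 = 1.
  289 = 7*38 + 23, so a_2 = 7.
  38 = 1*23 + 15, so a_3 = 1.
  23 = 1*15 + 8, so a_4 = 1.
  15 = 1*8 + 7, so a_5 = 1.
  8 = 1*7 + 1, so a_6 = 1.
  7 = 7*1 + 0, so a_7 = 7.
The remainder reaches 0 after 8 divisions, so the expansion has 8 partial quotients, read off in order.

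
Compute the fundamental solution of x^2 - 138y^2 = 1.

First expand sqrt(138) as a continued fraction. With x_i = (sqrt(138) + m_i)/d_i and (m_0, d_0) = (0, 1): a_0 = floor(sqrt(138)) = 11, since 11^2 = 121 <= 138 < 144 = 12^2.
Iterate m_{i+1} = d_i*a_i - m_i, d_{i+1} = (138 - m_{i+1}^2)/d_i, a_{i+1} = floor((a_0 + m_{i+1})/d_{i+1}):
  m_1 = 1*11 - 0 = 11, d_1 = (138 - 11^2)/1 = 17/1 = 17, a_1 = floor((11 + 11)/17) = 1.
  m_2 = 17*1 - 11 = 6, d_2 = (138 - 6^2)/17 = 102/17 = 6, a_2 = floor((11 + 6)/6) = 2.
  m_3 = 6*2 - 6 = 6, d_3 = (138 - 6^2)/6 = 102/6 = 17, a_3 = floor((11 + 6)/17) = 1.
  m_4 = 17*1 - 6 = 11, d_4 = (138 - 11^2)/17 = 17/17 = 1, a_4 = floor((11 + 11)/1) = 22.
  m_5 = 1*22 - 11 = 11, d_5 = (138 - 11^2)/1 = 17/1 = 17: (m_5, d_5) = (m_1, d_1) = (11, 17), so from here the quotients repeat a_1, ..., a_4; the period length is 4.
So sqrt(138) = [11; (1, 2, 1, 22)] with period length k = 4.
k is even, so the fundamental solution of x^2 - 138y^2 = 1 is (p_{k-1}, q_{k-1}) = (p_3, q_3); compute convergents through index 3.
Convergents (p_i = a_i*p_{i-1} + p_{i-2}, q_i = a_i*q_{i-1} + q_{i-2} with p_{-2}=0, p_{-1}=1, q_{-2}=1, q_{-1}=0):
  i=0: a_0=11, p_0 = 11*1 + 0 = 11, q_0 = 11*0 + 1 = 1.
  i=1: a_1=1, p_1 = 1*11 + 1 = 12, q_1 = 1*1 + 0 = 1.
  i=2: a_2=2, p_2 = 2*12 + 11 = 35, q_2 = 2*1 + 1 = 3.
  i=3: a_3=1, p_3 = 1*35 + 12 = 47, q_3 = 1*3 + 1 = 4.
Check: 47^2 - 138*4^2 = 2209 - 2208 = 1, so (x, y) = (47, 4) solves the equation, and by the theorem it is the least positive solution.

(x, y) = (47, 4)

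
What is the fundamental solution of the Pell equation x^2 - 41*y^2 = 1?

First expand sqrt(41) as a continued fraction. With x_i = (sqrt(41) + m_i)/d_i and (m_0, d_0) = (0, 1): a_0 = floor(sqrt(41)) = 6, since 6^2 = 36 <= 41 < 49 = 7^2.
Iterate m_{i+1} = d_i*a_i - m_i, d_{i+1} = (41 - m_{i+1}^2)/d_i, a_{i+1} = floor((a_0 + m_{i+1})/d_{i+1}):
  m_1 = 1*6 - 0 = 6, d_1 = (41 - 6^2)/1 = 5/1 = 5, a_1 = floor((6 + 6)/5) = 2.
  m_2 = 5*2 - 6 = 4, d_2 = (41 - 4^2)/5 = 25/5 = 5, a_2 = floor((6 + 4)/5) = 2.
  m_3 = 5*2 - 4 = 6, d_3 = (41 - 6^2)/5 = 5/5 = 1, a_3 = floor((6 + 6)/1) = 12.
  m_4 = 1*12 - 6 = 6, d_4 = (41 - 6^2)/1 = 5/1 = 5: (m_4, d_4) = (m_1, d_1) = (6, 5), so from here the quotients repeat a_1, ..., a_3; the period length is 3.
So sqrt(41) = [6; (2, 2, 12)] with period length k = 3.
k is odd, so (p_{k-1}, q_{k-1}) only solves x^2 - 41y^2 = -1 and the fundamental solution of x^2 - 41y^2 = 1 is (p_{2k-1}, q_{2k-1}) = (p_5, q_5); compute convergents through index 5, running through the period twice.
Convergents (p_i = a_i*p_{i-1} + p_{i-2}, q_i = a_i*q_{i-1} + q_{i-2} with p_{-2}=0, p_{-1}=1, q_{-2}=1, q_{-1}=0):
  i=0: a_0=6, p_0 = 6*1 + 0 = 6, q_0 = 6*0 + 1 = 1.
  i=1: a_1=2, p_1 = 2*6 + 1 = 13, q_1 = 2*1 + 0 = 2.
  i=2: a_2=2, p_2 = 2*13 + 6 = 32, q_2 = 2*2 + 1 = 5.
  i=3: a_3=12, p_3 = 12*32 + 13 = 397, q_3 = 12*5 + 2 = 62.
  i=4: a_4=2, p_4 = 2*397 + 32 = 826, q_4 = 2*62 + 5 = 129.
  i=5: a_5=2, p_5 = 2*826 + 397 = 2049, q_5 = 2*129 + 62 = 320.
Indeed p_2^2 - 41*q_2^2 = 1024 - 1025 = -1, not +1.
Check: 2049^2 - 41*320^2 = 4198401 - 4198400 = 1, so (x, y) = (2049, 320) solves the equation, and by the theorem it is the least positive solution.

(x, y) = (2049, 320)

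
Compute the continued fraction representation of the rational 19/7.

Run the Euclidean algorithm on 19 and 7; the successive quotients are the partial quotients a_0, a_1, ... (each step inverts the fractional part left over by the previous one):
  19 = 2*7 + 5, so a_0 = 2.
  7 = 1*5 + 2, so a_1 = 1.
  5 = 2*2 + 1, so a_2 = 2.
  2 = 2*1 + 0, so a_3 = 2.
The remainder reaches 0 after 4 divisions, so the expansion has 4 partial quotients, read off in order.

[2; 1, 2, 2]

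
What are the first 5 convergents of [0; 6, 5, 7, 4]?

0/1, 1/6, 5/31, 36/223, 149/923

Using the convergent recurrence p_i = a_i*p_{i-1} + p_{i-2}, q_i = a_i*q_{i-1} + q_{i-2} with p_{-2}=0, p_{-1}=1, q_{-2}=1, q_{-1}=0:
  i=0: a_0=0, p_0 = 0*1 + 0 = 0, q_0 = 0*0 + 1 = 1.
  i=1: a_1=6, p_1 = 6*0 + 1 = 1, q_1 = 6*1 + 0 = 6.
  i=2: a_2=5, p_2 = 5*1 + 0 = 5, q_2 = 5*6 + 1 = 31.
  i=3: a_3=7, p_3 = 7*5 + 1 = 36, q_3 = 7*31 + 6 = 223.
  i=4: a_4=4, p_4 = 4*36 + 5 = 149, q_4 = 4*223 + 31 = 923.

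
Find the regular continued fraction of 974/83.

[11; 1, 2, 1, 3, 2, 2]

Run the Euclidean algorithm on 974 and 83; the successive quotients are the partial quotients a_0, a_1, ... (each step inverts the fractional part left over by the previous one):
  974 = 11*83 + 61, so a_0 = 11.
  83 = 1*61 + 22, so a_1 = 1.
  61 = 2*22 + 17, so a_2 = 2.
  22 = 1*17 + 5, so a_3 = 1.
  17 = 3*5 + 2, so a_4 = 3.
  5 = 2*2 + 1, so a_5 = 2.
  2 = 2*1 + 0, so a_6 = 2.
The remainder reaches 0 after 7 divisions, so the expansion has 7 partial quotients, read off in order.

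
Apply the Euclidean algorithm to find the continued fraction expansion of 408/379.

Run the Euclidean algorithm on 408 and 379; the successive quotients are the partial quotients a_0, a_1, ... (each step inverts the fractional part left over by the previous one):
  408 = 1*379 + 29, so a_0 = 1.
  379 = 13*29 + 2, so a_1 = 13.
  29 = 14*2 + 1, so a_2 = 14.
  2 = 2*1 + 0, so a_3 = 2.
The remainder reaches 0 after 4 divisions, so the expansion has 4 partial quotients, read off in order.

[1; 13, 14, 2]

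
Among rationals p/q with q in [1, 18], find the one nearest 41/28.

Expand x = 41/28 as a continued fraction with the Euclidean algorithm:
  41 = 1*28 + 13, so a_0 = 1.
  28 = 2*13 + 2, so a_1 = 2.
  13 = 6*2 + 1, so a_2 = 6.
  2 = 2*1 + 0, so a_3 = 2.
so x = [1; 2, 6, 2].
Convergents (p_i = a_i*p_{i-1} + p_{i-2}, q_i = a_i*q_{i-1} + q_{i-2} with p_{-2}=0, p_{-1}=1, q_{-2}=1, q_{-1}=0), until the denominator exceeds 18:
  i=0: a_0=1, p_0 = 1*1 + 0 = 1, q_0 = 1*0 + 1 = 1.
  i=1: a_1=2, p_1 = 2*1 + 1 = 3, q_1 = 2*1 + 0 = 2.
  i=2: a_2=6, p_2 = 6*3 + 1 = 19, q_2 = 6*2 + 1 = 13.
  i=3: a_3=2, p_3 = 2*19 + 3 = 41, q_3 = 2*13 + 2 = 28.
q_3 = 28 > 18, so the last convergent with denominator <= 18 is p_2/q_2 = 19/13.
The closest fraction with denominator <= 18 is either p_2/q_2 or the intermediate fraction (k*p_2 + p_1)/(k*q_2 + q_1) with the largest k >= 1 whose denominator stays <= 18; these approach x as k grows, and every other convergent or intermediate fraction in range is farther away.
Largest k: floor((18 - q_1)/q_2) = floor((18 - 2)/13) = 1.
That gives (1*19 + 3)/(1*13 + 2) = 22/15.
Compare the errors: |x - 19/13| = |41*13 - 19*28|/(28*13) = 1/364, and |x - 22/15| = |41*15 - 22*28|/(28*15) = 1/420.
Cross-multiplying, 1*364 = 364 < 420 = 1*420, so 1/420 is smaller: the intermediate fraction 22/15 is closer to x than 19/13.

22/15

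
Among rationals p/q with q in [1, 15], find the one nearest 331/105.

Expand x = 331/105 as a continued fraction with the Euclidean algorithm:
  331 = 3*105 + 16, so a_0 = 3.
  105 = 6*16 + 9, so a_1 = 6.
  16 = 1*9 + 7, so a_2 = 1.
  9 = 1*7 + 2, so a_3 = 1.
  7 = 3*2 + 1, so a_4 = 3.
  2 = 2*1 + 0, so a_5 = 2.
so x = [3; 6, 1, 1, 3, 2].
Convergents (p_i = a_i*p_{i-1} + p_{i-2}, q_i = a_i*q_{i-1} + q_{i-2} with p_{-2}=0, p_{-1}=1, q_{-2}=1, q_{-1}=0), until the denominator exceeds 15:
  i=0: a_0=3, p_0 = 3*1 + 0 = 3, q_0 = 3*0 + 1 = 1.
  i=1: a_1=6, p_1 = 6*3 + 1 = 19, q_1 = 6*1 + 0 = 6.
  i=2: a_2=1, p_2 = 1*19 + 3 = 22, q_2 = 1*6 + 1 = 7.
  i=3: a_3=1, p_3 = 1*22 + 19 = 41, q_3 = 1*7 + 6 = 13.
  i=4: a_4=3, p_4 = 3*41 + 22 = 145, q_4 = 3*13 + 7 = 46.
q_4 = 46 > 15, so the last convergent with denominator <= 15 is p_3/q_3 = 41/13.
The closest fraction with denominator <= 15 is either p_3/q_3 or the intermediate fraction (k*p_3 + p_2)/(k*q_3 + q_2) with the largest k >= 1 whose denominator stays <= 15; these approach x as k grows, and every other convergent or intermediate fraction in range is farther away.
Largest k: floor((15 - q_2)/q_3) = floor((15 - 7)/13) = 0.
Since k = 0, no intermediate fraction beyond p_3/q_3 has denominator <= 15, so the convergent 41/13 is the closest (its error is |331*13 - 41*105|/(105*13) = 2/1365).

41/13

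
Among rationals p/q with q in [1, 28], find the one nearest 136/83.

41/25

Expand x = 136/83 as a continued fraction with the Euclidean algorithm:
  136 = 1*83 + 53, so a_0 = 1.
  83 = 1*53 + 30, so a_1 = 1.
  53 = 1*30 + 23, so a_2 = 1.
  30 = 1*23 + 7, so a_3 = 1.
  23 = 3*7 + 2, so a_4 = 3.
  7 = 3*2 + 1, so a_5 = 3.
  2 = 2*1 + 0, so a_6 = 2.
so x = [1; 1, 1, 1, 3, 3, 2].
Convergents (p_i = a_i*p_{i-1} + p_{i-2}, q_i = a_i*q_{i-1} + q_{i-2} with p_{-2}=0, p_{-1}=1, q_{-2}=1, q_{-1}=0), until the denominator exceeds 28:
  i=0: a_0=1, p_0 = 1*1 + 0 = 1, q_0 = 1*0 + 1 = 1.
  i=1: a_1=1, p_1 = 1*1 + 1 = 2, q_1 = 1*1 + 0 = 1.
  i=2: a_2=1, p_2 = 1*2 + 1 = 3, q_2 = 1*1 + 1 = 2.
  i=3: a_3=1, p_3 = 1*3 + 2 = 5, q_3 = 1*2 + 1 = 3.
  i=4: a_4=3, p_4 = 3*5 + 3 = 18, q_4 = 3*3 + 2 = 11.
  i=5: a_5=3, p_5 = 3*18 + 5 = 59, q_5 = 3*11 + 3 = 36.
q_5 = 36 > 28, so the last convergent with denominator <= 28 is p_4/q_4 = 18/11.
The closest fraction with denominator <= 28 is either p_4/q_4 or the intermediate fraction (k*p_4 + p_3)/(k*q_4 + q_3) with the largest k >= 1 whose denominator stays <= 28; these approach x as k grows, and every other convergent or intermediate fraction in range is farther away.
Largest k: floor((28 - q_3)/q_4) = floor((28 - 3)/11) = 2.
That gives (2*18 + 5)/(2*11 + 3) = 41/25.
Compare the errors: |x - 18/11| = |136*11 - 18*83|/(83*11) = 2/913, and |x - 41/25| = |136*25 - 41*83|/(83*25) = 3/2075.
Cross-multiplying, 3*913 = 2739 < 4150 = 2*2075, so 3/2075 is smaller: the intermediate fraction 41/25 is closer to x than 18/11.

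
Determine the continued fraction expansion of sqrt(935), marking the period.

Write x_i = (sqrt(935) + m_i)/d_i with (m_0, d_0) = (0, 1). a_0 = floor(sqrt(935)) = 30, since 30^2 = 900 <= 935 < 961 = 31^2.
Iterate m_{i+1} = d_i*a_i - m_i, d_{i+1} = (935 - m_{i+1}^2)/d_i, a_{i+1} = floor((a_0 + m_{i+1})/d_{i+1}):
  m_1 = 1*30 - 0 = 30, d_1 = (935 - 30^2)/1 = 35/1 = 35, a_1 = floor((30 + 30)/35) = 1.
  m_2 = 35*1 - 30 = 5, d_2 = (935 - 5^2)/35 = 910/35 = 26, a_2 = floor((30 + 5)/26) = 1.
  m_3 = 26*1 - 5 = 21, d_3 = (935 - 21^2)/26 = 494/26 = 19, a_3 = floor((30 + 21)/19) = 2.
  m_4 = 19*2 - 21 = 17, d_4 = (935 - 17^2)/19 = 646/19 = 34, a_4 = floor((30 + 17)/34) = 1.
  m_5 = 34*1 - 17 = 17, d_5 = (935 - 17^2)/34 = 646/34 = 19, a_5 = floor((30 + 17)/19) = 2.
  m_6 = 19*2 - 17 = 21, d_6 = (935 - 21^2)/19 = 494/19 = 26, a_6 = floor((30 + 21)/26) = 1.
  m_7 = 26*1 - 21 = 5, d_7 = (935 - 5^2)/26 = 910/26 = 35, a_7 = floor((30 + 5)/35) = 1.
  m_8 = 35*1 - 5 = 30, d_8 = (935 - 30^2)/35 = 35/35 = 1, a_8 = floor((30 + 30)/1) = 60.
  m_9 = 1*60 - 30 = 30, d_9 = (935 - 30^2)/1 = 35/1 = 35: (m_9, d_9) = (m_1, d_1) = (30, 35), so from here the quotients repeat a_1, ..., a_8; the period length is 8.
Hence the expansion of sqrt(935) is a_0 = 30 followed by the repeating block 1, 1, 2, 1, 2, 1, 1, 60 (period 8).

[30; (1, 1, 2, 1, 2, 1, 1, 60)]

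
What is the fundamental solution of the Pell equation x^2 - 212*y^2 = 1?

(x, y) = (66249, 4550)

First expand sqrt(212) as a continued fraction. With x_i = (sqrt(212) + m_i)/d_i and (m_0, d_0) = (0, 1): a_0 = floor(sqrt(212)) = 14, since 14^2 = 196 <= 212 < 225 = 15^2.
Iterate m_{i+1} = d_i*a_i - m_i, d_{i+1} = (212 - m_{i+1}^2)/d_i, a_{i+1} = floor((a_0 + m_{i+1})/d_{i+1}):
  m_1 = 1*14 - 0 = 14, d_1 = (212 - 14^2)/1 = 16/1 = 16, a_1 = floor((14 + 14)/16) = 1.
  m_2 = 16*1 - 14 = 2, d_2 = (212 - 2^2)/16 = 208/16 = 13, a_2 = floor((14 + 2)/13) = 1.
  m_3 = 13*1 - 2 = 11, d_3 = (212 - 11^2)/13 = 91/13 = 7, a_3 = floor((14 + 11)/7) = 3.
  m_4 = 7*3 - 11 = 10, d_4 = (212 - 10^2)/7 = 112/7 = 16, a_4 = floor((14 + 10)/16) = 1.
  m_5 = 16*1 - 10 = 6, d_5 = (212 - 6^2)/16 = 176/16 = 11, a_5 = floor((14 + 6)/11) = 1.
  m_6 = 11*1 - 6 = 5, d_6 = (212 - 5^2)/11 = 187/11 = 17, a_6 = floor((14 + 5)/17) = 1.
  m_7 = 17*1 - 5 = 12, d_7 = (212 - 12^2)/17 = 68/17 = 4, a_7 = floor((14 + 12)/4) = 6.
  m_8 = 4*6 - 12 = 12, d_8 = (212 - 12^2)/4 = 68/4 = 17, a_8 = floor((14 + 12)/17) = 1.
  m_9 = 17*1 - 12 = 5, d_9 = (212 - 5^2)/17 = 187/17 = 11, a_9 = floor((14 + 5)/11) = 1.
  m_10 = 11*1 - 5 = 6, d_10 = (212 - 6^2)/11 = 176/11 = 16, a_10 = floor((14 + 6)/16) = 1.
  m_11 = 16*1 - 6 = 10, d_11 = (212 - 10^2)/16 = 112/16 = 7, a_11 = floor((14 + 10)/7) = 3.
  m_12 = 7*3 - 10 = 11, d_12 = (212 - 11^2)/7 = 91/7 = 13, a_12 = floor((14 + 11)/13) = 1.
  m_13 = 13*1 - 11 = 2, d_13 = (212 - 2^2)/13 = 208/13 = 16, a_13 = floor((14 + 2)/16) = 1.
  m_14 = 16*1 - 2 = 14, d_14 = (212 - 14^2)/16 = 16/16 = 1, a_14 = floor((14 + 14)/1) = 28.
  m_15 = 1*28 - 14 = 14, d_15 = (212 - 14^2)/1 = 16/1 = 16: (m_15, d_15) = (m_1, d_1) = (14, 16), so from here the quotients repeat a_1, ..., a_14; the period length is 14.
So sqrt(212) = [14; (1, 1, 3, 1, 1, 1, 6, 1, 1, 1, 3, 1, 1, 28)] with period length k = 14.
k is even, so the fundamental solution of x^2 - 212y^2 = 1 is (p_{k-1}, q_{k-1}) = (p_13, q_13); compute convergents through index 13.
Convergents (p_i = a_i*p_{i-1} + p_{i-2}, q_i = a_i*q_{i-1} + q_{i-2} with p_{-2}=0, p_{-1}=1, q_{-2}=1, q_{-1}=0):
  i=0: a_0=14, p_0 = 14*1 + 0 = 14, q_0 = 14*0 + 1 = 1.
  i=1: a_1=1, p_1 = 1*14 + 1 = 15, q_1 = 1*1 + 0 = 1.
  i=2: a_2=1, p_2 = 1*15 + 14 = 29, q_2 = 1*1 + 1 = 2.
  i=3: a_3=3, p_3 = 3*29 + 15 = 102, q_3 = 3*2 + 1 = 7.
  i=4: a_4=1, p_4 = 1*102 + 29 = 131, q_4 = 1*7 + 2 = 9.
  i=5: a_5=1, p_5 = 1*131 + 102 = 233, q_5 = 1*9 + 7 = 16.
  i=6: a_6=1, p_6 = 1*233 + 131 = 364, q_6 = 1*16 + 9 = 25.
  i=7: a_7=6, p_7 = 6*364 + 233 = 2417, q_7 = 6*25 + 16 = 166.
  i=8: a_8=1, p_8 = 1*2417 + 364 = 2781, q_8 = 1*166 + 25 = 191.
  i=9: a_9=1, p_9 = 1*2781 + 2417 = 5198, q_9 = 1*191 + 166 = 357.
  i=10: a_10=1, p_10 = 1*5198 + 2781 = 7979, q_10 = 1*357 + 191 = 548.
  i=11: a_11=3, p_11 = 3*7979 + 5198 = 29135, q_11 = 3*548 + 357 = 2001.
  i=12: a_12=1, p_12 = 1*29135 + 7979 = 37114, q_12 = 1*2001 + 548 = 2549.
  i=13: a_13=1, p_13 = 1*37114 + 29135 = 66249, q_13 = 1*2549 + 2001 = 4550.
Check: 66249^2 - 212*4550^2 = 4388930001 - 4388930000 = 1, so (x, y) = (66249, 4550) solves the equation, and by the theorem it is the least positive solution.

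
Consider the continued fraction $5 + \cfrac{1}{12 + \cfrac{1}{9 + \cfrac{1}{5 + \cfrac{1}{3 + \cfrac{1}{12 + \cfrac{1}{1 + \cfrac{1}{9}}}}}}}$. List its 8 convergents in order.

Using the convergent recurrence p_i = a_i*p_{i-1} + p_{i-2}, q_i = a_i*q_{i-1} + q_{i-2} with p_{-2}=0, p_{-1}=1, q_{-2}=1, q_{-1}=0:
  i=0: a_0=5, p_0 = 5*1 + 0 = 5, q_0 = 5*0 + 1 = 1.
  i=1: a_1=12, p_1 = 12*5 + 1 = 61, q_1 = 12*1 + 0 = 12.
  i=2: a_2=9, p_2 = 9*61 + 5 = 554, q_2 = 9*12 + 1 = 109.
  i=3: a_3=5, p_3 = 5*554 + 61 = 2831, q_3 = 5*109 + 12 = 557.
  i=4: a_4=3, p_4 = 3*2831 + 554 = 9047, q_4 = 3*557 + 109 = 1780.
  i=5: a_5=12, p_5 = 12*9047 + 2831 = 111395, q_5 = 12*1780 + 557 = 21917.
  i=6: a_6=1, p_6 = 1*111395 + 9047 = 120442, q_6 = 1*21917 + 1780 = 23697.
  i=7: a_7=9, p_7 = 9*120442 + 111395 = 1195373, q_7 = 9*23697 + 21917 = 235190.

5/1, 61/12, 554/109, 2831/557, 9047/1780, 111395/21917, 120442/23697, 1195373/235190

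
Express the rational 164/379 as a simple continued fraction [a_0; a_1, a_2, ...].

Run the Euclidean algorithm on 164 and 379; the successive quotients are the partial quotients a_0, a_1, ... (each step inverts the fractional part left over by the previous one):
  164 = 0*379 + 164, so a_0 = 0.
  379 = 2*164 + 51, so a_1 = 2.
  164 = 3*51 + 11, so a_2 = 3.
  51 = 4*11 + 7, so a_3 = 4.
  11 = 1*7 + 4, so a_4 = 1.
  7 = 1*4 + 3, so a_5 = 1.
  4 = 1*3 + 1, so a_6 = 1.
  3 = 3*1 + 0, so a_7 = 3.
The remainder reaches 0 after 8 divisions, so the expansion has 8 partial quotients, read off in order.

[0; 2, 3, 4, 1, 1, 1, 3]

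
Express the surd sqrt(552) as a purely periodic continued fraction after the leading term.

[23; (2, 46)]

Write x_i = (sqrt(552) + m_i)/d_i with (m_0, d_0) = (0, 1). a_0 = floor(sqrt(552)) = 23, since 23^2 = 529 <= 552 < 576 = 24^2.
Iterate m_{i+1} = d_i*a_i - m_i, d_{i+1} = (552 - m_{i+1}^2)/d_i, a_{i+1} = floor((a_0 + m_{i+1})/d_{i+1}):
  m_1 = 1*23 - 0 = 23, d_1 = (552 - 23^2)/1 = 23/1 = 23, a_1 = floor((23 + 23)/23) = 2.
  m_2 = 23*2 - 23 = 23, d_2 = (552 - 23^2)/23 = 23/23 = 1, a_2 = floor((23 + 23)/1) = 46.
  m_3 = 1*46 - 23 = 23, d_3 = (552 - 23^2)/1 = 23/1 = 23: (m_3, d_3) = (m_1, d_1) = (23, 23), so from here the quotients repeat a_1, a_2; the period length is 2.
Hence the expansion of sqrt(552) is a_0 = 23 followed by the repeating block 2, 46 (period 2).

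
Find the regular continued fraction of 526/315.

[1; 1, 2, 34, 1, 2]

Run the Euclidean algorithm on 526 and 315; the successive quotients are the partial quotients a_0, a_1, ... (each step inverts the fractional part left over by the previous one):
  526 = 1*315 + 211, so a_0 = 1.
  315 = 1*211 + 104, so a_1 = 1.
  211 = 2*104 + 3, so a_2 = 2.
  104 = 34*3 + 2, so a_3 = 34.
  3 = 1*2 + 1, so a_4 = 1.
  2 = 2*1 + 0, so a_5 = 2.
The remainder reaches 0 after 6 divisions, so the expansion has 6 partial quotients, read off in order.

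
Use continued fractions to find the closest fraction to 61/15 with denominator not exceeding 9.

Expand x = 61/15 as a continued fraction with the Euclidean algorithm:
  61 = 4*15 + 1, so a_0 = 4.
  15 = 15*1 + 0, so a_1 = 15.
so x = [4; 15].
Convergents (p_i = a_i*p_{i-1} + p_{i-2}, q_i = a_i*q_{i-1} + q_{i-2} with p_{-2}=0, p_{-1}=1, q_{-2}=1, q_{-1}=0), until the denominator exceeds 9:
  i=0: a_0=4, p_0 = 4*1 + 0 = 4, q_0 = 4*0 + 1 = 1.
  i=1: a_1=15, p_1 = 15*4 + 1 = 61, q_1 = 15*1 + 0 = 15.
q_1 = 15 > 9, so the last convergent with denominator <= 9 is p_0/q_0 = 4/1.
The closest fraction with denominator <= 9 is either p_0/q_0 or the intermediate fraction (k*p_0 + p_{-1})/(k*q_0 + q_{-1}) with the largest k >= 1 whose denominator stays <= 9; these approach x as k grows, and every other convergent or intermediate fraction in range is farther away.
Largest k: floor((9 - q_{-1})/q_0) = floor((9 - 0)/1) = 9 (using the seeds p_{-1} = 1, q_{-1} = 0).
That gives (9*4 + 1)/(9*1 + 0) = 37/9.
Compare the errors: |x - 4/1| = |61*1 - 4*15|/(15*1) = 1/15, and |x - 37/9| = |61*9 - 37*15|/(15*9) = 6/135.
Cross-multiplying, 6*15 = 90 < 135 = 1*135, so 6/135 is smaller: the intermediate fraction 37/9 is closer to x than 4/1.

37/9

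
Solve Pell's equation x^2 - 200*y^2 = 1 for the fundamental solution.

First expand sqrt(200) as a continued fraction. With x_i = (sqrt(200) + m_i)/d_i and (m_0, d_0) = (0, 1): a_0 = floor(sqrt(200)) = 14, since 14^2 = 196 <= 200 < 225 = 15^2.
Iterate m_{i+1} = d_i*a_i - m_i, d_{i+1} = (200 - m_{i+1}^2)/d_i, a_{i+1} = floor((a_0 + m_{i+1})/d_{i+1}):
  m_1 = 1*14 - 0 = 14, d_1 = (200 - 14^2)/1 = 4/1 = 4, a_1 = floor((14 + 14)/4) = 7.
  m_2 = 4*7 - 14 = 14, d_2 = (200 - 14^2)/4 = 4/4 = 1, a_2 = floor((14 + 14)/1) = 28.
  m_3 = 1*28 - 14 = 14, d_3 = (200 - 14^2)/1 = 4/1 = 4: (m_3, d_3) = (m_1, d_1) = (14, 4), so from here the quotients repeat a_1, a_2; the period length is 2.
So sqrt(200) = [14; (7, 28)] with period length k = 2.
k is even, so the fundamental solution of x^2 - 200y^2 = 1 is (p_{k-1}, q_{k-1}) = (p_1, q_1); compute convergents through index 1.
Convergents (p_i = a_i*p_{i-1} + p_{i-2}, q_i = a_i*q_{i-1} + q_{i-2} with p_{-2}=0, p_{-1}=1, q_{-2}=1, q_{-1}=0):
  i=0: a_0=14, p_0 = 14*1 + 0 = 14, q_0 = 14*0 + 1 = 1.
  i=1: a_1=7, p_1 = 7*14 + 1 = 99, q_1 = 7*1 + 0 = 7.
Check: 99^2 - 200*7^2 = 9801 - 9800 = 1, so (x, y) = (99, 7) solves the equation, and by the theorem it is the least positive solution.

(x, y) = (99, 7)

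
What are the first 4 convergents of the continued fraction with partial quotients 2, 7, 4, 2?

2/1, 15/7, 62/29, 139/65

Using the convergent recurrence p_i = a_i*p_{i-1} + p_{i-2}, q_i = a_i*q_{i-1} + q_{i-2} with p_{-2}=0, p_{-1}=1, q_{-2}=1, q_{-1}=0:
  i=0: a_0=2, p_0 = 2*1 + 0 = 2, q_0 = 2*0 + 1 = 1.
  i=1: a_1=7, p_1 = 7*2 + 1 = 15, q_1 = 7*1 + 0 = 7.
  i=2: a_2=4, p_2 = 4*15 + 2 = 62, q_2 = 4*7 + 1 = 29.
  i=3: a_3=2, p_3 = 2*62 + 15 = 139, q_3 = 2*29 + 7 = 65.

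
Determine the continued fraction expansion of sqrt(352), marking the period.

Write x_i = (sqrt(352) + m_i)/d_i with (m_0, d_0) = (0, 1). a_0 = floor(sqrt(352)) = 18, since 18^2 = 324 <= 352 < 361 = 19^2.
Iterate m_{i+1} = d_i*a_i - m_i, d_{i+1} = (352 - m_{i+1}^2)/d_i, a_{i+1} = floor((a_0 + m_{i+1})/d_{i+1}):
  m_1 = 1*18 - 0 = 18, d_1 = (352 - 18^2)/1 = 28/1 = 28, a_1 = floor((18 + 18)/28) = 1.
  m_2 = 28*1 - 18 = 10, d_2 = (352 - 10^2)/28 = 252/28 = 9, a_2 = floor((18 + 10)/9) = 3.
  m_3 = 9*3 - 10 = 17, d_3 = (352 - 17^2)/9 = 63/9 = 7, a_3 = floor((18 + 17)/7) = 5.
  m_4 = 7*5 - 17 = 18, d_4 = (352 - 18^2)/7 = 28/7 = 4, a_4 = floor((18 + 18)/4) = 9.
  m_5 = 4*9 - 18 = 18, d_5 = (352 - 18^2)/4 = 28/4 = 7, a_5 = floor((18 + 18)/7) = 5.
  m_6 = 7*5 - 18 = 17, d_6 = (352 - 17^2)/7 = 63/7 = 9, a_6 = floor((18 + 17)/9) = 3.
  m_7 = 9*3 - 17 = 10, d_7 = (352 - 10^2)/9 = 252/9 = 28, a_7 = floor((18 + 10)/28) = 1.
  m_8 = 28*1 - 10 = 18, d_8 = (352 - 18^2)/28 = 28/28 = 1, a_8 = floor((18 + 18)/1) = 36.
  m_9 = 1*36 - 18 = 18, d_9 = (352 - 18^2)/1 = 28/1 = 28: (m_9, d_9) = (m_1, d_1) = (18, 28), so from here the quotients repeat a_1, ..., a_8; the period length is 8.
Hence the expansion of sqrt(352) is a_0 = 18 followed by the repeating block 1, 3, 5, 9, 5, 3, 1, 36 (period 8).

[18; (1, 3, 5, 9, 5, 3, 1, 36)]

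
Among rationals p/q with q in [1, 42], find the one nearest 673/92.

Expand x = 673/92 as a continued fraction with the Euclidean algorithm:
  673 = 7*92 + 29, so a_0 = 7.
  92 = 3*29 + 5, so a_1 = 3.
  29 = 5*5 + 4, so a_2 = 5.
  5 = 1*4 + 1, so a_3 = 1.
  4 = 4*1 + 0, so a_4 = 4.
so x = [7; 3, 5, 1, 4].
Convergents (p_i = a_i*p_{i-1} + p_{i-2}, q_i = a_i*q_{i-1} + q_{i-2} with p_{-2}=0, p_{-1}=1, q_{-2}=1, q_{-1}=0), until the denominator exceeds 42:
  i=0: a_0=7, p_0 = 7*1 + 0 = 7, q_0 = 7*0 + 1 = 1.
  i=1: a_1=3, p_1 = 3*7 + 1 = 22, q_1 = 3*1 + 0 = 3.
  i=2: a_2=5, p_2 = 5*22 + 7 = 117, q_2 = 5*3 + 1 = 16.
  i=3: a_3=1, p_3 = 1*117 + 22 = 139, q_3 = 1*16 + 3 = 19.
  i=4: a_4=4, p_4 = 4*139 + 117 = 673, q_4 = 4*19 + 16 = 92.
q_4 = 92 > 42, so the last convergent with denominator <= 42 is p_3/q_3 = 139/19.
The closest fraction with denominator <= 42 is either p_3/q_3 or the intermediate fraction (k*p_3 + p_2)/(k*q_3 + q_2) with the largest k >= 1 whose denominator stays <= 42; these approach x as k grows, and every other convergent or intermediate fraction in range is farther away.
Largest k: floor((42 - q_2)/q_3) = floor((42 - 16)/19) = 1.
That gives (1*139 + 117)/(1*19 + 16) = 256/35.
Compare the errors: |x - 139/19| = |673*19 - 139*92|/(92*19) = 1/1748, and |x - 256/35| = |673*35 - 256*92|/(92*35) = 3/3220.
Cross-multiplying, 1*3220 = 3220 < 5244 = 3*1748, so 1/1748 is smaller: the convergent 139/19 is closer to x than 256/35.

139/19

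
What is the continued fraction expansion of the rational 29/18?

[1; 1, 1, 1, 1, 3]

Run the Euclidean algorithm on 29 and 18; the successive quotients are the partial quotients a_0, a_1, ... (each step inverts the fractional part left over by the previous one):
  29 = 1*18 + 11, so a_0 = 1.
  18 = 1*11 + 7, so a_1 = 1.
  11 = 1*7 + 4, so a_2 = 1.
  7 = 1*4 + 3, so a_3 = 1.
  4 = 1*3 + 1, so a_4 = 1.
  3 = 3*1 + 0, so a_5 = 3.
The remainder reaches 0 after 6 divisions, so the expansion has 6 partial quotients, read off in order.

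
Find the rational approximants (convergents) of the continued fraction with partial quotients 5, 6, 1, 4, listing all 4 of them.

Using the convergent recurrence p_i = a_i*p_{i-1} + p_{i-2}, q_i = a_i*q_{i-1} + q_{i-2} with p_{-2}=0, p_{-1}=1, q_{-2}=1, q_{-1}=0:
  i=0: a_0=5, p_0 = 5*1 + 0 = 5, q_0 = 5*0 + 1 = 1.
  i=1: a_1=6, p_1 = 6*5 + 1 = 31, q_1 = 6*1 + 0 = 6.
  i=2: a_2=1, p_2 = 1*31 + 5 = 36, q_2 = 1*6 + 1 = 7.
  i=3: a_3=4, p_3 = 4*36 + 31 = 175, q_3 = 4*7 + 6 = 34.

5/1, 31/6, 36/7, 175/34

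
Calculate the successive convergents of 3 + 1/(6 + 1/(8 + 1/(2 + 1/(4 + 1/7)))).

Using the convergent recurrence p_i = a_i*p_{i-1} + p_{i-2}, q_i = a_i*q_{i-1} + q_{i-2} with p_{-2}=0, p_{-1}=1, q_{-2}=1, q_{-1}=0:
  i=0: a_0=3, p_0 = 3*1 + 0 = 3, q_0 = 3*0 + 1 = 1.
  i=1: a_1=6, p_1 = 6*3 + 1 = 19, q_1 = 6*1 + 0 = 6.
  i=2: a_2=8, p_2 = 8*19 + 3 = 155, q_2 = 8*6 + 1 = 49.
  i=3: a_3=2, p_3 = 2*155 + 19 = 329, q_3 = 2*49 + 6 = 104.
  i=4: a_4=4, p_4 = 4*329 + 155 = 1471, q_4 = 4*104 + 49 = 465.
  i=5: a_5=7, p_5 = 7*1471 + 329 = 10626, q_5 = 7*465 + 104 = 3359.

3/1, 19/6, 155/49, 329/104, 1471/465, 10626/3359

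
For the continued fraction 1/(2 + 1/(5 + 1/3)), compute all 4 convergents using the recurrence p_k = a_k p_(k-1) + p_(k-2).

Using the convergent recurrence p_i = a_i*p_{i-1} + p_{i-2}, q_i = a_i*q_{i-1} + q_{i-2} with p_{-2}=0, p_{-1}=1, q_{-2}=1, q_{-1}=0:
  i=0: a_0=0, p_0 = 0*1 + 0 = 0, q_0 = 0*0 + 1 = 1.
  i=1: a_1=2, p_1 = 2*0 + 1 = 1, q_1 = 2*1 + 0 = 2.
  i=2: a_2=5, p_2 = 5*1 + 0 = 5, q_2 = 5*2 + 1 = 11.
  i=3: a_3=3, p_3 = 3*5 + 1 = 16, q_3 = 3*11 + 2 = 35.

0/1, 1/2, 5/11, 16/35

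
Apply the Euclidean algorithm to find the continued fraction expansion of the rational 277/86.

Run the Euclidean algorithm on 277 and 86; the successive quotients are the partial quotients a_0, a_1, ... (each step inverts the fractional part left over by the previous one):
  277 = 3*86 + 19, so a_0 = 3.
  86 = 4*19 + 10, so a_1 = 4.
  19 = 1*10 + 9, so a_2 = 1.
  10 = 1*9 + 1, so a_3 = 1.
  9 = 9*1 + 0, so a_4 = 9.
The remainder reaches 0 after 5 divisions, so the expansion has 5 partial quotients, read off in order.

[3; 4, 1, 1, 9]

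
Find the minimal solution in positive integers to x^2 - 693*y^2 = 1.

First expand sqrt(693) as a continued fraction. With x_i = (sqrt(693) + m_i)/d_i and (m_0, d_0) = (0, 1): a_0 = floor(sqrt(693)) = 26, since 26^2 = 676 <= 693 < 729 = 27^2.
Iterate m_{i+1} = d_i*a_i - m_i, d_{i+1} = (693 - m_{i+1}^2)/d_i, a_{i+1} = floor((a_0 + m_{i+1})/d_{i+1}):
  m_1 = 1*26 - 0 = 26, d_1 = (693 - 26^2)/1 = 17/1 = 17, a_1 = floor((26 + 26)/17) = 3.
  m_2 = 17*3 - 26 = 25, d_2 = (693 - 25^2)/17 = 68/17 = 4, a_2 = floor((26 + 25)/4) = 12.
  m_3 = 4*12 - 25 = 23, d_3 = (693 - 23^2)/4 = 164/4 = 41, a_3 = floor((26 + 23)/41) = 1.
  m_4 = 41*1 - 23 = 18, d_4 = (693 - 18^2)/41 = 369/41 = 9, a_4 = floor((26 + 18)/9) = 4.
  m_5 = 9*4 - 18 = 18, d_5 = (693 - 18^2)/9 = 369/9 = 41, a_5 = floor((26 + 18)/41) = 1.
  m_6 = 41*1 - 18 = 23, d_6 = (693 - 23^2)/41 = 164/41 = 4, a_6 = floor((26 + 23)/4) = 12.
  m_7 = 4*12 - 23 = 25, d_7 = (693 - 25^2)/4 = 68/4 = 17, a_7 = floor((26 + 25)/17) = 3.
  m_8 = 17*3 - 25 = 26, d_8 = (693 - 26^2)/17 = 17/17 = 1, a_8 = floor((26 + 26)/1) = 52.
  m_9 = 1*52 - 26 = 26, d_9 = (693 - 26^2)/1 = 17/1 = 17: (m_9, d_9) = (m_1, d_1) = (26, 17), so from here the quotients repeat a_1, ..., a_8; the period length is 8.
So sqrt(693) = [26; (3, 12, 1, 4, 1, 12, 3, 52)] with period length k = 8.
k is even, so the fundamental solution of x^2 - 693y^2 = 1 is (p_{k-1}, q_{k-1}) = (p_7, q_7); compute convergents through index 7.
Convergents (p_i = a_i*p_{i-1} + p_{i-2}, q_i = a_i*q_{i-1} + q_{i-2} with p_{-2}=0, p_{-1}=1, q_{-2}=1, q_{-1}=0):
  i=0: a_0=26, p_0 = 26*1 + 0 = 26, q_0 = 26*0 + 1 = 1.
  i=1: a_1=3, p_1 = 3*26 + 1 = 79, q_1 = 3*1 + 0 = 3.
  i=2: a_2=12, p_2 = 12*79 + 26 = 974, q_2 = 12*3 + 1 = 37.
  i=3: a_3=1, p_3 = 1*974 + 79 = 1053, q_3 = 1*37 + 3 = 40.
  i=4: a_4=4, p_4 = 4*1053 + 974 = 5186, q_4 = 4*40 + 37 = 197.
  i=5: a_5=1, p_5 = 1*5186 + 1053 = 6239, q_5 = 1*197 + 40 = 237.
  i=6: a_6=12, p_6 = 12*6239 + 5186 = 80054, q_6 = 12*237 + 197 = 3041.
  i=7: a_7=3, p_7 = 3*80054 + 6239 = 246401, q_7 = 3*3041 + 237 = 9360.
Check: 246401^2 - 693*9360^2 = 60713452801 - 60713452800 = 1, so (x, y) = (246401, 9360) solves the equation, and by the theorem it is the least positive solution.

(x, y) = (246401, 9360)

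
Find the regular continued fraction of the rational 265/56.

[4; 1, 2, 1, 2, 1, 3]

Run the Euclidean algorithm on 265 and 56; the successive quotients are the partial quotients a_0, a_1, ... (each step inverts the fractional part left over by the previous one):
  265 = 4*56 + 41, so a_0 = 4.
  56 = 1*41 + 15, so a_1 = 1.
  41 = 2*15 + 11, so a_2 = 2.
  15 = 1*11 + 4, so a_3 = 1.
  11 = 2*4 + 3, so a_4 = 2.
  4 = 1*3 + 1, so a_5 = 1.
  3 = 3*1 + 0, so a_6 = 3.
The remainder reaches 0 after 7 divisions, so the expansion has 7 partial quotients, read off in order.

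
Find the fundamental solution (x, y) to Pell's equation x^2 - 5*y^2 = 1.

First expand sqrt(5) as a continued fraction. With x_i = (sqrt(5) + m_i)/d_i and (m_0, d_0) = (0, 1): a_0 = floor(sqrt(5)) = 2, since 2^2 = 4 <= 5 < 9 = 3^2.
Iterate m_{i+1} = d_i*a_i - m_i, d_{i+1} = (5 - m_{i+1}^2)/d_i, a_{i+1} = floor((a_0 + m_{i+1})/d_{i+1}):
  m_1 = 1*2 - 0 = 2, d_1 = (5 - 2^2)/1 = 1/1 = 1, a_1 = floor((2 + 2)/1) = 4.
  m_2 = 1*4 - 2 = 2, d_2 = (5 - 2^2)/1 = 1/1 = 1: (m_2, d_2) = (m_1, d_1) = (2, 1), so from here the quotient a_1 repeats; the period length is 1.
So sqrt(5) = [2; (4)] with period length k = 1.
k is odd, so (p_{k-1}, q_{k-1}) only solves x^2 - 5y^2 = -1 and the fundamental solution of x^2 - 5y^2 = 1 is (p_{2k-1}, q_{2k-1}) = (p_1, q_1); compute convergents through index 1, running through the period twice.
Convergents (p_i = a_i*p_{i-1} + p_{i-2}, q_i = a_i*q_{i-1} + q_{i-2} with p_{-2}=0, p_{-1}=1, q_{-2}=1, q_{-1}=0):
  i=0: a_0=2, p_0 = 2*1 + 0 = 2, q_0 = 2*0 + 1 = 1.
  i=1: a_1=4, p_1 = 4*2 + 1 = 9, q_1 = 4*1 + 0 = 4.
Indeed p_0^2 - 5*q_0^2 = 4 - 5 = -1, not +1.
Check: 9^2 - 5*4^2 = 81 - 80 = 1, so (x, y) = (9, 4) solves the equation, and by the theorem it is the least positive solution.

(x, y) = (9, 4)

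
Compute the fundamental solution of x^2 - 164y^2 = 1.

(x, y) = (2049, 160)

First expand sqrt(164) as a continued fraction. With x_i = (sqrt(164) + m_i)/d_i and (m_0, d_0) = (0, 1): a_0 = floor(sqrt(164)) = 12, since 12^2 = 144 <= 164 < 169 = 13^2.
Iterate m_{i+1} = d_i*a_i - m_i, d_{i+1} = (164 - m_{i+1}^2)/d_i, a_{i+1} = floor((a_0 + m_{i+1})/d_{i+1}):
  m_1 = 1*12 - 0 = 12, d_1 = (164 - 12^2)/1 = 20/1 = 20, a_1 = floor((12 + 12)/20) = 1.
  m_2 = 20*1 - 12 = 8, d_2 = (164 - 8^2)/20 = 100/20 = 5, a_2 = floor((12 + 8)/5) = 4.
  m_3 = 5*4 - 8 = 12, d_3 = (164 - 12^2)/5 = 20/5 = 4, a_3 = floor((12 + 12)/4) = 6.
  m_4 = 4*6 - 12 = 12, d_4 = (164 - 12^2)/4 = 20/4 = 5, a_4 = floor((12 + 12)/5) = 4.
  m_5 = 5*4 - 12 = 8, d_5 = (164 - 8^2)/5 = 100/5 = 20, a_5 = floor((12 + 8)/20) = 1.
  m_6 = 20*1 - 8 = 12, d_6 = (164 - 12^2)/20 = 20/20 = 1, a_6 = floor((12 + 12)/1) = 24.
  m_7 = 1*24 - 12 = 12, d_7 = (164 - 12^2)/1 = 20/1 = 20: (m_7, d_7) = (m_1, d_1) = (12, 20), so from here the quotients repeat a_1, ..., a_6; the period length is 6.
So sqrt(164) = [12; (1, 4, 6, 4, 1, 24)] with period length k = 6.
k is even, so the fundamental solution of x^2 - 164y^2 = 1 is (p_{k-1}, q_{k-1}) = (p_5, q_5); compute convergents through index 5.
Convergents (p_i = a_i*p_{i-1} + p_{i-2}, q_i = a_i*q_{i-1} + q_{i-2} with p_{-2}=0, p_{-1}=1, q_{-2}=1, q_{-1}=0):
  i=0: a_0=12, p_0 = 12*1 + 0 = 12, q_0 = 12*0 + 1 = 1.
  i=1: a_1=1, p_1 = 1*12 + 1 = 13, q_1 = 1*1 + 0 = 1.
  i=2: a_2=4, p_2 = 4*13 + 12 = 64, q_2 = 4*1 + 1 = 5.
  i=3: a_3=6, p_3 = 6*64 + 13 = 397, q_3 = 6*5 + 1 = 31.
  i=4: a_4=4, p_4 = 4*397 + 64 = 1652, q_4 = 4*31 + 5 = 129.
  i=5: a_5=1, p_5 = 1*1652 + 397 = 2049, q_5 = 1*129 + 31 = 160.
Check: 2049^2 - 164*160^2 = 4198401 - 4198400 = 1, so (x, y) = (2049, 160) solves the equation, and by the theorem it is the least positive solution.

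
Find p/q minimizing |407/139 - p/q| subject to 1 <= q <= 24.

Expand x = 407/139 as a continued fraction with the Euclidean algorithm:
  407 = 2*139 + 129, so a_0 = 2.
  139 = 1*129 + 10, so a_1 = 1.
  129 = 12*10 + 9, so a_2 = 12.
  10 = 1*9 + 1, so a_3 = 1.
  9 = 9*1 + 0, so a_4 = 9.
so x = [2; 1, 12, 1, 9].
Convergents (p_i = a_i*p_{i-1} + p_{i-2}, q_i = a_i*q_{i-1} + q_{i-2} with p_{-2}=0, p_{-1}=1, q_{-2}=1, q_{-1}=0), until the denominator exceeds 24:
  i=0: a_0=2, p_0 = 2*1 + 0 = 2, q_0 = 2*0 + 1 = 1.
  i=1: a_1=1, p_1 = 1*2 + 1 = 3, q_1 = 1*1 + 0 = 1.
  i=2: a_2=12, p_2 = 12*3 + 2 = 38, q_2 = 12*1 + 1 = 13.
  i=3: a_3=1, p_3 = 1*38 + 3 = 41, q_3 = 1*13 + 1 = 14.
  i=4: a_4=9, p_4 = 9*41 + 38 = 407, q_4 = 9*14 + 13 = 139.
q_4 = 139 > 24, so the last convergent with denominator <= 24 is p_3/q_3 = 41/14.
The closest fraction with denominator <= 24 is either p_3/q_3 or the intermediate fraction (k*p_3 + p_2)/(k*q_3 + q_2) with the largest k >= 1 whose denominator stays <= 24; these approach x as k grows, and every other convergent or intermediate fraction in range is farther away.
Largest k: floor((24 - q_2)/q_3) = floor((24 - 13)/14) = 0.
Since k = 0, no intermediate fraction beyond p_3/q_3 has denominator <= 24, so the convergent 41/14 is the closest (its error is |407*14 - 41*139|/(139*14) = 1/1946).

41/14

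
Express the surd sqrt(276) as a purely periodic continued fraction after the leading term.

Write x_i = (sqrt(276) + m_i)/d_i with (m_0, d_0) = (0, 1). a_0 = floor(sqrt(276)) = 16, since 16^2 = 256 <= 276 < 289 = 17^2.
Iterate m_{i+1} = d_i*a_i - m_i, d_{i+1} = (276 - m_{i+1}^2)/d_i, a_{i+1} = floor((a_0 + m_{i+1})/d_{i+1}):
  m_1 = 1*16 - 0 = 16, d_1 = (276 - 16^2)/1 = 20/1 = 20, a_1 = floor((16 + 16)/20) = 1.
  m_2 = 20*1 - 16 = 4, d_2 = (276 - 4^2)/20 = 260/20 = 13, a_2 = floor((16 + 4)/13) = 1.
  m_3 = 13*1 - 4 = 9, d_3 = (276 - 9^2)/13 = 195/13 = 15, a_3 = floor((16 + 9)/15) = 1.
  m_4 = 15*1 - 9 = 6, d_4 = (276 - 6^2)/15 = 240/15 = 16, a_4 = floor((16 + 6)/16) = 1.
  m_5 = 16*1 - 6 = 10, d_5 = (276 - 10^2)/16 = 176/16 = 11, a_5 = floor((16 + 10)/11) = 2.
  m_6 = 11*2 - 10 = 12, d_6 = (276 - 12^2)/11 = 132/11 = 12, a_6 = floor((16 + 12)/12) = 2.
  m_7 = 12*2 - 12 = 12, d_7 = (276 - 12^2)/12 = 132/12 = 11, a_7 = floor((16 + 12)/11) = 2.
  m_8 = 11*2 - 12 = 10, d_8 = (276 - 10^2)/11 = 176/11 = 16, a_8 = floor((16 + 10)/16) = 1.
  m_9 = 16*1 - 10 = 6, d_9 = (276 - 6^2)/16 = 240/16 = 15, a_9 = floor((16 + 6)/15) = 1.
  m_10 = 15*1 - 6 = 9, d_10 = (276 - 9^2)/15 = 195/15 = 13, a_10 = floor((16 + 9)/13) = 1.
  m_11 = 13*1 - 9 = 4, d_11 = (276 - 4^2)/13 = 260/13 = 20, a_11 = floor((16 + 4)/20) = 1.
  m_12 = 20*1 - 4 = 16, d_12 = (276 - 16^2)/20 = 20/20 = 1, a_12 = floor((16 + 16)/1) = 32.
  m_13 = 1*32 - 16 = 16, d_13 = (276 - 16^2)/1 = 20/1 = 20: (m_13, d_13) = (m_1, d_1) = (16, 20), so from here the quotients repeat a_1, ..., a_12; the period length is 12.
Hence the expansion of sqrt(276) is a_0 = 16 followed by the repeating block 1, 1, 1, 1, 2, 2, 2, 1, 1, 1, 1, 32 (period 12).

[16; (1, 1, 1, 1, 2, 2, 2, 1, 1, 1, 1, 32)]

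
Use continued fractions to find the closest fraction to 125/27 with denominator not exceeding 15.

37/8

Expand x = 125/27 as a continued fraction with the Euclidean algorithm:
  125 = 4*27 + 17, so a_0 = 4.
  27 = 1*17 + 10, so a_1 = 1.
  17 = 1*10 + 7, so a_2 = 1.
  10 = 1*7 + 3, so a_3 = 1.
  7 = 2*3 + 1, so a_4 = 2.
  3 = 3*1 + 0, so a_5 = 3.
so x = [4; 1, 1, 1, 2, 3].
Convergents (p_i = a_i*p_{i-1} + p_{i-2}, q_i = a_i*q_{i-1} + q_{i-2} with p_{-2}=0, p_{-1}=1, q_{-2}=1, q_{-1}=0), until the denominator exceeds 15:
  i=0: a_0=4, p_0 = 4*1 + 0 = 4, q_0 = 4*0 + 1 = 1.
  i=1: a_1=1, p_1 = 1*4 + 1 = 5, q_1 = 1*1 + 0 = 1.
  i=2: a_2=1, p_2 = 1*5 + 4 = 9, q_2 = 1*1 + 1 = 2.
  i=3: a_3=1, p_3 = 1*9 + 5 = 14, q_3 = 1*2 + 1 = 3.
  i=4: a_4=2, p_4 = 2*14 + 9 = 37, q_4 = 2*3 + 2 = 8.
  i=5: a_5=3, p_5 = 3*37 + 14 = 125, q_5 = 3*8 + 3 = 27.
q_5 = 27 > 15, so the last convergent with denominator <= 15 is p_4/q_4 = 37/8.
The closest fraction with denominator <= 15 is either p_4/q_4 or the intermediate fraction (k*p_4 + p_3)/(k*q_4 + q_3) with the largest k >= 1 whose denominator stays <= 15; these approach x as k grows, and every other convergent or intermediate fraction in range is farther away.
Largest k: floor((15 - q_3)/q_4) = floor((15 - 3)/8) = 1.
That gives (1*37 + 14)/(1*8 + 3) = 51/11.
Compare the errors: |x - 37/8| = |125*8 - 37*27|/(27*8) = 1/216, and |x - 51/11| = |125*11 - 51*27|/(27*11) = 2/297.
Cross-multiplying, 1*297 = 297 < 432 = 2*216, so 1/216 is smaller: the convergent 37/8 is closer to x than 51/11.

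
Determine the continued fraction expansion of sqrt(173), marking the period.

Write x_i = (sqrt(173) + m_i)/d_i with (m_0, d_0) = (0, 1). a_0 = floor(sqrt(173)) = 13, since 13^2 = 169 <= 173 < 196 = 14^2.
Iterate m_{i+1} = d_i*a_i - m_i, d_{i+1} = (173 - m_{i+1}^2)/d_i, a_{i+1} = floor((a_0 + m_{i+1})/d_{i+1}):
  m_1 = 1*13 - 0 = 13, d_1 = (173 - 13^2)/1 = 4/1 = 4, a_1 = floor((13 + 13)/4) = 6.
  m_2 = 4*6 - 13 = 11, d_2 = (173 - 11^2)/4 = 52/4 = 13, a_2 = floor((13 + 11)/13) = 1.
  m_3 = 13*1 - 11 = 2, d_3 = (173 - 2^2)/13 = 169/13 = 13, a_3 = floor((13 + 2)/13) = 1.
  m_4 = 13*1 - 2 = 11, d_4 = (173 - 11^2)/13 = 52/13 = 4, a_4 = floor((13 + 11)/4) = 6.
  m_5 = 4*6 - 11 = 13, d_5 = (173 - 13^2)/4 = 4/4 = 1, a_5 = floor((13 + 13)/1) = 26.
  m_6 = 1*26 - 13 = 13, d_6 = (173 - 13^2)/1 = 4/1 = 4: (m_6, d_6) = (m_1, d_1) = (13, 4), so from here the quotients repeat a_1, ..., a_5; the period length is 5.
Hence the expansion of sqrt(173) is a_0 = 13 followed by the repeating block 6, 1, 1, 6, 26 (period 5).

[13; (6, 1, 1, 6, 26)]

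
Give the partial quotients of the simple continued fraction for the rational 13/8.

Run the Euclidean algorithm on 13 and 8; the successive quotients are the partial quotients a_0, a_1, ... (each step inverts the fractional part left over by the previous one):
  13 = 1*8 + 5, so a_0 = 1.
  8 = 1*5 + 3, so a_1 = 1.
  5 = 1*3 + 2, so a_2 = 1.
  3 = 1*2 + 1, so a_3 = 1.
  2 = 2*1 + 0, so a_4 = 2.
The remainder reaches 0 after 5 divisions, so the expansion has 5 partial quotients, read off in order.

[1; 1, 1, 1, 2]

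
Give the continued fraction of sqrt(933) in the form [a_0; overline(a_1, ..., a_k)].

Write x_i = (sqrt(933) + m_i)/d_i with (m_0, d_0) = (0, 1). a_0 = floor(sqrt(933)) = 30, since 30^2 = 900 <= 933 < 961 = 31^2.
Iterate m_{i+1} = d_i*a_i - m_i, d_{i+1} = (933 - m_{i+1}^2)/d_i, a_{i+1} = floor((a_0 + m_{i+1})/d_{i+1}):
  m_1 = 1*30 - 0 = 30, d_1 = (933 - 30^2)/1 = 33/1 = 33, a_1 = floor((30 + 30)/33) = 1.
  m_2 = 33*1 - 30 = 3, d_2 = (933 - 3^2)/33 = 924/33 = 28, a_2 = floor((30 + 3)/28) = 1.
  m_3 = 28*1 - 3 = 25, d_3 = (933 - 25^2)/28 = 308/28 = 11, a_3 = floor((30 + 25)/11) = 5.
  m_4 = 11*5 - 25 = 30, d_4 = (933 - 30^2)/11 = 33/11 = 3, a_4 = floor((30 + 30)/3) = 20.
  m_5 = 3*20 - 30 = 30, d_5 = (933 - 30^2)/3 = 33/3 = 11, a_5 = floor((30 + 30)/11) = 5.
  m_6 = 11*5 - 30 = 25, d_6 = (933 - 25^2)/11 = 308/11 = 28, a_6 = floor((30 + 25)/28) = 1.
  m_7 = 28*1 - 25 = 3, d_7 = (933 - 3^2)/28 = 924/28 = 33, a_7 = floor((30 + 3)/33) = 1.
  m_8 = 33*1 - 3 = 30, d_8 = (933 - 30^2)/33 = 33/33 = 1, a_8 = floor((30 + 30)/1) = 60.
  m_9 = 1*60 - 30 = 30, d_9 = (933 - 30^2)/1 = 33/1 = 33: (m_9, d_9) = (m_1, d_1) = (30, 33), so from here the quotients repeat a_1, ..., a_8; the period length is 8.
Hence the expansion of sqrt(933) is a_0 = 30 followed by the repeating block 1, 1, 5, 20, 5, 1, 1, 60 (period 8).

[30; overline(1, 1, 5, 20, 5, 1, 1, 60)]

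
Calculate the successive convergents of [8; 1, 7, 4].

8/1, 9/1, 71/8, 293/33

Using the convergent recurrence p_i = a_i*p_{i-1} + p_{i-2}, q_i = a_i*q_{i-1} + q_{i-2} with p_{-2}=0, p_{-1}=1, q_{-2}=1, q_{-1}=0:
  i=0: a_0=8, p_0 = 8*1 + 0 = 8, q_0 = 8*0 + 1 = 1.
  i=1: a_1=1, p_1 = 1*8 + 1 = 9, q_1 = 1*1 + 0 = 1.
  i=2: a_2=7, p_2 = 7*9 + 8 = 71, q_2 = 7*1 + 1 = 8.
  i=3: a_3=4, p_3 = 4*71 + 9 = 293, q_3 = 4*8 + 1 = 33.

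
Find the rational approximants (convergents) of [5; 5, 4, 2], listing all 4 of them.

Using the convergent recurrence p_i = a_i*p_{i-1} + p_{i-2}, q_i = a_i*q_{i-1} + q_{i-2} with p_{-2}=0, p_{-1}=1, q_{-2}=1, q_{-1}=0:
  i=0: a_0=5, p_0 = 5*1 + 0 = 5, q_0 = 5*0 + 1 = 1.
  i=1: a_1=5, p_1 = 5*5 + 1 = 26, q_1 = 5*1 + 0 = 5.
  i=2: a_2=4, p_2 = 4*26 + 5 = 109, q_2 = 4*5 + 1 = 21.
  i=3: a_3=2, p_3 = 2*109 + 26 = 244, q_3 = 2*21 + 5 = 47.

5/1, 26/5, 109/21, 244/47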